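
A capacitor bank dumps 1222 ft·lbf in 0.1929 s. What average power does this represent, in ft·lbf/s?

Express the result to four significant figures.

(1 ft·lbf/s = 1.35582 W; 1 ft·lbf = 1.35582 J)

6335 ft·lbf/s

1222 ft·lbf × 1.35582 → 1656.81 J
P = E / t = 1656.81 J / 0.1929 s = 8588.96 W
8588.96 W ÷ (1.35582 W/ft·lbf/s) = 6334.88 ft·lbf/s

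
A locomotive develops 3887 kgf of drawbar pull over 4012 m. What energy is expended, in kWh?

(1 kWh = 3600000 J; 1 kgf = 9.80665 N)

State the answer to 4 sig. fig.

3887 kgf × 9.80665 → 38118.4 N
W = F × d = 38118.4 N × 4012 m = 1.52931×10⁸ J
1.52931×10⁸ J ÷ (3600000 J/kWh) = 42.4808 kWh

42.48 kWh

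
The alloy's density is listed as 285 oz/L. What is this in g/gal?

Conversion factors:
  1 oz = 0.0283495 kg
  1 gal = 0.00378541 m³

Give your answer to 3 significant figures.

3.06×10⁴ g/gal

285 oz/L × 0.0283495 kg/oz ÷ 0.001 m³/L = 8079.61 kg/m³
8079.61 kg/m³ ÷ 0.001 kg/g × 0.00378541 m³/gal = 30584.6 g/gal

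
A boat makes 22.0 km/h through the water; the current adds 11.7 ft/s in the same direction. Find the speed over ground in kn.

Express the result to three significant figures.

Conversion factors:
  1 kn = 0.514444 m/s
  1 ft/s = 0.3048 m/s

18.8 kn

22.0 km/h × (1/3.6) → 6.11111 m/s
11.7 ft/s × 0.3048 → 3.56616 m/s
Combined: 6.11111 + 3.56616 = 9.67727 m/s
In kn: 9.67727 / 0.514444 = 18.8111 kn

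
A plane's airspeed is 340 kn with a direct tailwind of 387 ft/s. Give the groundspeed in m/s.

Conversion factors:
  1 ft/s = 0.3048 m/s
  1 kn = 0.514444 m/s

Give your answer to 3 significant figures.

293 m/s

340 kn × 0.514444 = 174.911 m/s
387 ft/s × 0.3048 = 117.958 m/s
Sum: 174.911 + 117.958 = 292.869 m/s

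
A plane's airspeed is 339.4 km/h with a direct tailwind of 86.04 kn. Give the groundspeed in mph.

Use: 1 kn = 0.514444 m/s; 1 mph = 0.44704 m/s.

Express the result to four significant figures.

339.4 km/h × (1/3.6) = 94.2778 m/s
86.04 kn × 0.514444 = 44.2628 m/s
Combined: 94.2778 + 44.2628 = 138.541 m/s
In mph: 138.541 / 0.44704 = 309.907 mph

309.9 mph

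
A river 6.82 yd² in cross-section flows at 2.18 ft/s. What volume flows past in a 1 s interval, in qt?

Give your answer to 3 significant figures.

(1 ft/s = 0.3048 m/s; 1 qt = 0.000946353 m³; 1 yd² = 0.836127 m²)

2.18 ft/s × 0.3048 = 0.664464 m/s
6.82 yd² × 0.836127 = 5.70239 m²
V = v × A × t = 0.664464 m/s × 5.70239 m² × 1 s = 3.78903 m³
3.78903 m³ ÷ (0.000946353 m³/qt) = 4003.82 qt

4000 qt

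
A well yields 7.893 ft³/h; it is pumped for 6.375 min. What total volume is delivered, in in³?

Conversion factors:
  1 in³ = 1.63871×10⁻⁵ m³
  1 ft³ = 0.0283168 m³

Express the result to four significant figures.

1449 in³

7.893 ft³/h → 6.20846×10⁻⁵ m³/s
6.375 min → 382.5 s
V = Q × t = 6.20846×10⁻⁵ × 382.5 = 0.0237474 m³
In in³: 0.0237474 / 1.63871×10⁻⁵ = 1449.15 in³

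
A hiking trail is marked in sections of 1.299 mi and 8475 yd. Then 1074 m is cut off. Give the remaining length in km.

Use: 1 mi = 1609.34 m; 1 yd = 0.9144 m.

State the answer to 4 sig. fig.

8.766 km

1.299 mi × 1609.34 = 2090.53 m
8475 yd × 0.9144 = 7749.54 m
1074 m (already m)
Result: 2090.53 + 7749.54 − 1074 = 8766.07 m
In km: 8766.07 / 1000 = 8.76607 km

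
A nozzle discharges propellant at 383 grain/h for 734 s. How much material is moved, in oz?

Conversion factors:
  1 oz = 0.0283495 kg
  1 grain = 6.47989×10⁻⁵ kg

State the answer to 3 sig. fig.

383 grain/h → 6.89388×10⁻⁶ kg/s
m = ṁ × t = 6.89388×10⁻⁶ × 734 = 0.00506011 kg
In oz: 0.00506011 / 0.0283495 = 0.17849 oz

0.178 oz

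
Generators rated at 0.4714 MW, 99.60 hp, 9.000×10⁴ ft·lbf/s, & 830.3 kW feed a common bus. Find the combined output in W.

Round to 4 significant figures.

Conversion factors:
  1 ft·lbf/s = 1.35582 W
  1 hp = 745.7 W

0.4714 MW × 1000000 = 471400 W
99.60 hp × 745.7 = 74271.7 W
9.000×10⁴ ft·lbf/s × 1.35582 = 122024 W
830.3 kW × 1000 = 830300 W
Total: 471400 + 74271.7 + 122024 + 830300 = 1.498×10⁶ W

1.498×10⁶ W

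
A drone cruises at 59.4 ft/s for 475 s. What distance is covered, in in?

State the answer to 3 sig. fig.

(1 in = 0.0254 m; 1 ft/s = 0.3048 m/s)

59.4 ft/s × 0.3048 = 18.1051 m/s
d = v × t = 18.1051 m/s × 475 s = 8599.92 m
8599.92 m ÷ (0.0254 m/in) = 338580 in

3.39×10⁵ in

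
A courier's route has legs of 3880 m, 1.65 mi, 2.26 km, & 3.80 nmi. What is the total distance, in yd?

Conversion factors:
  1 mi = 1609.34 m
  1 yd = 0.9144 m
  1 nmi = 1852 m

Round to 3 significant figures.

1.73×10⁴ yd

3880 m (already m)
1.65 mi × 1609.34 → 2655.41 m
2.26 km × 1000 → 2260 m
3.80 nmi × 1852 → 7037.6 m
Combined: 3880 + 2655.41 + 2260 + 7037.6 = 15833 m
In yd: 15833 / 0.9144 = 17315.2 yd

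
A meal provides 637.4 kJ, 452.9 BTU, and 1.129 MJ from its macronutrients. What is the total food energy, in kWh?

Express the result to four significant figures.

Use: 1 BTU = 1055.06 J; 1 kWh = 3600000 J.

637.4 kJ × 1000 = 637400 J
452.9 BTU × 1055.06 = 477837 J
1.129 MJ × 1000000 = 1.129×10⁶ J
Combined: 637400 + 477837 + 1.129×10⁶ = 2.24424×10⁶ J
In kWh: 2.24424×10⁶ / 3600000 = 0.6234 kWh

0.6234 kWh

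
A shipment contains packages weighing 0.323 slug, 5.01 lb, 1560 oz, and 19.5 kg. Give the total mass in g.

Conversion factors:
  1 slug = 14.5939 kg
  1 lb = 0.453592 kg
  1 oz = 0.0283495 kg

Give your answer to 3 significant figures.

7.07×10⁴ g

0.323 slug × 14.5939 = 4.71383 kg
5.01 lb × 0.453592 = 2.2725 kg
1560 oz × 0.0283495 = 44.2252 kg
19.5 kg (already kg)
Combined: 4.71383 + 2.2725 + 44.2252 + 19.5 = 70.7115 kg
In g: 70.7115 / 0.001 = 70711.5 g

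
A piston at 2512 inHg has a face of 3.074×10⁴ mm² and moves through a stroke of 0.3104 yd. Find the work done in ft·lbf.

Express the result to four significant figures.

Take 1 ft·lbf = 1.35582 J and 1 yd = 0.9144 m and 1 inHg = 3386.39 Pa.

2512 inHg → 8.50661×10⁶ Pa
3.074×10⁴ mm² → 0.03074 m²
F = P × A = 8.50661×10⁶ × 0.03074 = 261493 N
0.3104 yd → 0.28383 m
W = F × d = 261493 × 0.28383 = 74219.6 J
In ft·lbf: 74219.6 / 1.35582 = 54741.5 ft·lbf

5.474×10⁴ ft·lbf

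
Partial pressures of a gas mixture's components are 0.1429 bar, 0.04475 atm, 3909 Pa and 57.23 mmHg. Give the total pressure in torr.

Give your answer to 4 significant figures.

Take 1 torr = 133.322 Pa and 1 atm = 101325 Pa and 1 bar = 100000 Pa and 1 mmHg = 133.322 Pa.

0.1429 bar × 100000 = 14290 Pa
0.04475 atm × 101325 = 4534.29 Pa
3909 Pa (already Pa)
57.23 mmHg × 133.322 = 7630.02 Pa
Combined: 14290 + 4534.29 + 3909 + 7630.02 = 30363.3 Pa
In torr: 30363.3 / 133.322 = 227.744 torr

227.7 torr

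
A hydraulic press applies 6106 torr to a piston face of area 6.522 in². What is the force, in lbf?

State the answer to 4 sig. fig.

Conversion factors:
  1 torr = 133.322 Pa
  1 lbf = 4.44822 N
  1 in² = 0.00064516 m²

6106 torr × 133.322 → 814064 Pa
6.522 in² × 0.00064516 → 0.00420773 m²
F = P × A = 814064 Pa × 0.00420773 m² = 3425.36 N
3425.36 N ÷ (4.44822 N/lbf) = 770.052 lbf

770.1 lbf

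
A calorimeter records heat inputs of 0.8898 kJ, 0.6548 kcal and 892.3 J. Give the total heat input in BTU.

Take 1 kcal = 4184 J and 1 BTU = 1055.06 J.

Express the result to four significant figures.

0.8898 kJ × 1000 → 889.8 J
0.6548 kcal × 4184 → 2739.68 J
892.3 J (already J)
Total: 889.8 + 2739.68 + 892.3 = 4521.78 J
In BTU: 4521.78 / 1055.06 = 4.2858 BTU

4.286 BTU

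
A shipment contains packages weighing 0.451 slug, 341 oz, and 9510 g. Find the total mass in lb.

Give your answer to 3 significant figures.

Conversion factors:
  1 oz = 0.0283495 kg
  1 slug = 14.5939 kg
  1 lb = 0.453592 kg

56.8 lb

0.451 slug × 14.5939 → 6.58185 kg
341 oz × 0.0283495 → 9.66718 kg
9510 g × 0.001 → 9.51 kg
Sum: 6.58185 + 9.66718 + 9.51 = 25.759 kg
In lb: 25.759 / 0.453592 = 56.7889 lb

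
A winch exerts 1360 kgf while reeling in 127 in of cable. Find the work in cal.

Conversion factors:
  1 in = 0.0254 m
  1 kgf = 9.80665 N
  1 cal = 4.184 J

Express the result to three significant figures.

1.03×10⁴ cal

1360 kgf × 9.80665 → 13337 N
127 in × 0.0254 → 3.2258 m
W = F × d = 13337 N × 3.2258 m = 43022.5 J
43022.5 J ÷ (4.184 J/cal) = 10282.6 cal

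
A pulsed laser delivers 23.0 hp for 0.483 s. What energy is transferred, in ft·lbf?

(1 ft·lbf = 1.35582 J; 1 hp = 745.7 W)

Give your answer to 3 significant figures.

23.0 hp × 745.7 = 17151.1 W
E = P × t = 17151.1 W × 0.483 s = 8283.98 J
8283.98 J ÷ (1.35582 J/ft·lbf) = 6109.94 ft·lbf

6110 ft·lbf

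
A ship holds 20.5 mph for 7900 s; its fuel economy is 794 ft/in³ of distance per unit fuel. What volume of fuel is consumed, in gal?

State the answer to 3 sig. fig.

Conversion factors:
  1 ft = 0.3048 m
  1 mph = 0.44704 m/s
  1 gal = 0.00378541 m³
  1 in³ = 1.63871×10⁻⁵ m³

1.30 gal

20.5 mph → 9.16432 m/s
d = v × t = 9.16432 × 7900 = 72398.1 m
794 ft/in³ → 1.47684×10⁷ m/m³
V = d / (distance per unit fuel) = 72398.1 / 1.47684×10⁷ = 0.00490223 m³
In gal: 0.00490223 / 0.00378541 = 1.29503 gal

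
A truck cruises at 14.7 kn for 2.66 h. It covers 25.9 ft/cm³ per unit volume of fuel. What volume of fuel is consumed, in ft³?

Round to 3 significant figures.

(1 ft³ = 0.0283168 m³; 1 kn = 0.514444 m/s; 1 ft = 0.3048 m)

0.324 ft³

14.7 kn → 7.56233 m/s
2.66 h → 9576 s
d = v × t = 7.56233 × 9576 = 72416.9 m
25.9 ft/cm³ → 7.89432×10⁶ m/m³
V = d / (distance per unit fuel) = 72416.9 / 7.89432×10⁶ = 0.00917329 m³
In ft³: 0.00917329 / 0.0283168 = 0.323952 ft³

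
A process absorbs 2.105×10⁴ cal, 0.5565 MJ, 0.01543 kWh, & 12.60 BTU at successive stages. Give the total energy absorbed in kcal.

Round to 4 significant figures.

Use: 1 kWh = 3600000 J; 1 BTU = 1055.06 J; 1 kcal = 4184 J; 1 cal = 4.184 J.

170.5 kcal

2.105×10⁴ cal × 4.184 = 88073.2 J
0.5565 MJ × 1000000 = 556500 J
0.01543 kWh × 3600000 = 55548 J
12.60 BTU × 1055.06 = 13293.8 J
Total: 88073.2 + 556500 + 55548 + 13293.8 = 713415 J
In kcal: 713415 / 4184 = 170.51 kcal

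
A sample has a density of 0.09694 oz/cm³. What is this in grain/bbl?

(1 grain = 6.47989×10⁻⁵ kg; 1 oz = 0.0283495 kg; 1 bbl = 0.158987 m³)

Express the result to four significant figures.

6.743×10⁶ grain/bbl

0.09694 oz/cm³ × 0.0283495 kg/oz ÷ 10⁻⁶ m³/cm³ = 2748.2 kg/m³
2748.2 kg/m³ ÷ 6.47989×10⁻⁵ kg/grain × 0.158987 m³/bbl = 6.74283×10⁶ grain/bbl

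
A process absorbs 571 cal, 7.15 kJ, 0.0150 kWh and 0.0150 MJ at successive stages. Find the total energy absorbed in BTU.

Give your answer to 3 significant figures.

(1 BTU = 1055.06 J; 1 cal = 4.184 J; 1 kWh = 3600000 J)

571 cal × 4.184 → 2389.06 J
7.15 kJ × 1000 → 7150 J
0.0150 kWh × 3600000 → 54000 J
0.0150 MJ × 1000000 → 15000 J
Sum: 2389.06 + 7150 + 54000 + 15000 = 78539.1 J
In BTU: 78539.1 / 1055.06 = 74.4404 BTU

74.4 BTU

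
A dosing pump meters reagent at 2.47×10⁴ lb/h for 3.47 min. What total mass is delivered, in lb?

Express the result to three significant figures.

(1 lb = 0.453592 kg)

2.47×10⁴ lb/h → 3.11215 kg/s
3.47 min → 208.2 s
m = ṁ × t = 3.11215 × 208.2 = 647.95 kg
In lb: 647.95 / 0.453592 = 1428.49 lb

1430 lb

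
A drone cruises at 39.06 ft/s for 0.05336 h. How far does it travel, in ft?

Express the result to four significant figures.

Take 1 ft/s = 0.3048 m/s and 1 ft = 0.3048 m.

7503 ft

39.06 ft/s × 0.3048 → 11.9055 m/s
0.05336 h × 3600 → 192.096 s
d = v × t = 11.9055 m/s × 192.096 s = 2287 m
2287 m ÷ (0.3048 m/ft) = 7503.28 ft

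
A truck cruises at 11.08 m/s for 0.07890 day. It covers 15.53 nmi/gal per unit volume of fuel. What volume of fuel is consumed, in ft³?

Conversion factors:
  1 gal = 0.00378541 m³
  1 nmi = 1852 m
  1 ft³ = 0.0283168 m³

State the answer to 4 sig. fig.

0.07890 day → 6816.96 s
d = v × t = 11.08 × 6816.96 = 75531.9 m
15.53 nmi/gal → 7.598×10⁶ m/m³
V = d / (distance per unit fuel) = 75531.9 / 7.598×10⁶ = 0.00994102 m³
In ft³: 0.00994102 / 0.0283168 = 0.351064 ft³

0.3511 ft³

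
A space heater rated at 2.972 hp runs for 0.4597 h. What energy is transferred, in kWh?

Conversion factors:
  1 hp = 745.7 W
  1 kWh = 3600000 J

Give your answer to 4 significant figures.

1.019 kWh

2.972 hp × 745.7 = 2216.22 W
0.4597 h × 3600 = 1654.92 s
E = P × t = 2216.22 W × 1654.92 s = 3.66767×10⁶ J
3.66767×10⁶ J ÷ (3600000 J/kWh) = 1.0188 kWh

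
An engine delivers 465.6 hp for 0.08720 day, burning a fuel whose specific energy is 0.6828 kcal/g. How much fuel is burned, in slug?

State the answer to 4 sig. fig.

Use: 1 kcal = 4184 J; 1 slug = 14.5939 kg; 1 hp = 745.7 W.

465.6 hp → 347198 W
0.08720 day → 7534.08 s
E = P × t = 347198 × 7534.08 = 2.61582×10⁹ J
0.6828 kcal/g → 2.85684×10⁶ J/kg
m = E / e_s = 2.61582×10⁹ / 2.85684×10⁶ = 915.634 kg
In slug: 915.634 / 14.5939 = 62.7409 slug

62.74 slug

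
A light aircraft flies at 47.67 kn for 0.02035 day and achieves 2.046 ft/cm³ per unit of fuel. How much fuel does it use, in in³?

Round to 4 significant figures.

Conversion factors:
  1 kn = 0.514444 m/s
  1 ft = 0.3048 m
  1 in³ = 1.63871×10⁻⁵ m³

4219 in³

47.67 kn → 24.5235 m/s
0.02035 day → 1758.24 s
d = v × t = 24.5235 × 1758.24 = 43118.2 m
2.046 ft/cm³ → 623621 m/m³
V = d / (distance per unit fuel) = 43118.2 / 623621 = 0.0691417 m³
In in³: 0.0691417 / 1.63871×10⁻⁵ = 4219.28 in³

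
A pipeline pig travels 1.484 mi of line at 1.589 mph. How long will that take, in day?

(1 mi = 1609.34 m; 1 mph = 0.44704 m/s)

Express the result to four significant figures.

0.03891 day

1.484 mi × 1609.34 = 2388.26 m
1.589 mph × 0.44704 = 0.710347 m/s
t = d / v = 2388.26 m / 0.710347 m/s = 3362.1 s
3362.1 s ÷ (86400 s/day) = 0.0389132 day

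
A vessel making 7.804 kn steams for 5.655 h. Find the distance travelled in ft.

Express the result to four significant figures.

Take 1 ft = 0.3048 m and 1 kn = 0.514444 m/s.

2.681×10⁵ ft

7.804 kn × 0.514444 = 4.01472 m/s
5.655 h × 3600 = 20358 s
d = v × t = 4.01472 m/s × 20358 s = 81731.7 m
81731.7 m ÷ (0.3048 m/ft) = 268149 ft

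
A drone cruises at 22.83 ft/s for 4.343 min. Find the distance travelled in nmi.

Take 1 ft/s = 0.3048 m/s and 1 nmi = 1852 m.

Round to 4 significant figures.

22.83 ft/s × 0.3048 → 6.95858 m/s
4.343 min × 60 → 260.58 s
d = v × t = 6.95858 m/s × 260.58 s = 1813.27 m
1813.27 m ÷ (1852 m/nmi) = 0.979087 nmi

0.9791 nmi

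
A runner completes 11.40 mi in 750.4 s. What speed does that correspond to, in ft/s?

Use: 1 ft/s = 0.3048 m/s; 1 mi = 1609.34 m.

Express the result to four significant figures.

11.40 mi × 1609.34 → 18346.5 m
v = d / t = 18346.5 m / 750.4 s = 24.449 m/s
24.449 m/s ÷ (0.3048 m/s/ft/s) = 80.2133 ft/s

80.21 ft/s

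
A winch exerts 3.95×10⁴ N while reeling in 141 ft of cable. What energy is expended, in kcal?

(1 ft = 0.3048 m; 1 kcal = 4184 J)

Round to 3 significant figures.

406 kcal

141 ft × 0.3048 → 42.9768 m
W = F × d = 39500 N × 42.9768 m = 1.69758×10⁶ J
1.69758×10⁶ J ÷ (4184 J/kcal) = 405.731 kcal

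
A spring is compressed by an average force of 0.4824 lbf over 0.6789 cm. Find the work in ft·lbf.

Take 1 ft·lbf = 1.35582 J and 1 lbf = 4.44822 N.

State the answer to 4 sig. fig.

0.4824 lbf × 4.44822 = 2.14582 N
0.6789 cm × 0.01 = 0.006789 m
W = F × d = 2.14582 N × 0.006789 m = 0.014568 J
0.014568 J ÷ (1.35582 J/ft·lbf) = 0.0107448 ft·lbf

0.01074 ft·lbf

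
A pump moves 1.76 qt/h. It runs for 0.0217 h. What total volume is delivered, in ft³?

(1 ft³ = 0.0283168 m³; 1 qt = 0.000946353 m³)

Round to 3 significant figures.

1.76 qt/h → 4.62661×10⁻⁷ m³/s
0.0217 h → 78.12 s
V = Q × t = 4.62661×10⁻⁷ × 78.12 = 3.61431×10⁻⁵ m³
In ft³: 3.61431×10⁻⁵ / 0.0283168 = 0.00127638 ft³

0.00128 ft³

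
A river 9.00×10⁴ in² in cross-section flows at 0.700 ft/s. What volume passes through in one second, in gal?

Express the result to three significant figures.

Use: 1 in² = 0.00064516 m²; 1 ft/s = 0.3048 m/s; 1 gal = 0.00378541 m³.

0.700 ft/s × 0.3048 → 0.21336 m/s
9.00×10⁴ in² × 0.00064516 → 58.0644 m²
V = v × A × t = 0.21336 m/s × 58.0644 m² × 1 s = 12.3886 m³
12.3886 m³ ÷ (0.00378541 m³/gal) = 3272.72 gal

3270 gal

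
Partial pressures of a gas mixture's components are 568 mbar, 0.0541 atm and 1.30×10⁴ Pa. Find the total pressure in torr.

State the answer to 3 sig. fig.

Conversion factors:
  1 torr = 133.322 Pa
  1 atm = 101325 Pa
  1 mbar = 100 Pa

568 mbar × 100 = 56800 Pa
0.0541 atm × 101325 = 5481.68 Pa
1.30×10⁴ Pa (already Pa)
Sum: 56800 + 5481.68 + 13000 = 75281.7 Pa
In torr: 75281.7 / 133.322 = 564.661 torr

565 torr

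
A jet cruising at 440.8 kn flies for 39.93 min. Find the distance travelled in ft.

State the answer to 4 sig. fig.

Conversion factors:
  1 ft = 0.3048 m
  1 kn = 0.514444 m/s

1.782×10⁶ ft

440.8 kn × 0.514444 = 226.767 m/s
39.93 min × 60 = 2395.8 s
d = v × t = 226.767 m/s × 2395.8 s = 543288 m
543288 m ÷ (0.3048 m/ft) = 1.78244×10⁶ ft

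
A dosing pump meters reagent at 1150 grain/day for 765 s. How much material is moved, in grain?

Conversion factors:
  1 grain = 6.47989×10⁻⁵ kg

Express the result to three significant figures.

1150 grain/day → 8.62485×10⁻⁷ kg/s
m = ṁ × t = 8.62485×10⁻⁷ × 765 = 6.59801×10⁻⁴ kg
In grain: 6.59801×10⁻⁴ / 6.47989×10⁻⁵ = 10.1823 grain

10.2 grain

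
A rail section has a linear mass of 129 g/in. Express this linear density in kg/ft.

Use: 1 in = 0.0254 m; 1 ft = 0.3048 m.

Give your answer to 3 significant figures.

129 g/in × 0.001 kg/g ÷ 0.0254 m/in = 5.07874 kg/m
5.07874 kg/m × 0.3048 m/ft = 1.548 kg/ft

1.55 kg/ft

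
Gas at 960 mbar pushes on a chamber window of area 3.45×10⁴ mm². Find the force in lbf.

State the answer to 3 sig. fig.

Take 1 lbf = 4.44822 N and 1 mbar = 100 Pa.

745 lbf

960 mbar × 100 → 96000 Pa
3.45×10⁴ mm² × 10⁻⁶ → 0.0345 m²
F = P × A = 96000 Pa × 0.0345 m² = 3312 N
3312 N ÷ (4.44822 N/lbf) = 744.567 lbf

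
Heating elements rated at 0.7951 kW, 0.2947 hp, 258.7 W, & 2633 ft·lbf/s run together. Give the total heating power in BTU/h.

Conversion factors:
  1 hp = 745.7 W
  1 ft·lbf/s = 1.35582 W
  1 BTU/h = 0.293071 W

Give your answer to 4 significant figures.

1.653×10⁴ BTU/h

0.7951 kW × 1000 = 795.1 W
0.2947 hp × 745.7 = 219.758 W
258.7 W (already W)
2633 ft·lbf/s × 1.35582 = 3569.87 W
Combined: 795.1 + 219.758 + 258.7 + 3569.87 = 4843.43 W
In BTU/h: 4843.43 / 0.293071 = 16526.5 BTU/h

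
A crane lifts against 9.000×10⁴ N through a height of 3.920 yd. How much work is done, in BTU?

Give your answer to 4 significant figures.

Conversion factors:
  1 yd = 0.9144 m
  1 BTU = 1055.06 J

305.8 BTU

3.920 yd × 0.9144 → 3.58445 m
W = F × d = 90000 N × 3.58445 m = 322600 J
322600 J ÷ (1055.06 J/BTU) = 305.765 BTU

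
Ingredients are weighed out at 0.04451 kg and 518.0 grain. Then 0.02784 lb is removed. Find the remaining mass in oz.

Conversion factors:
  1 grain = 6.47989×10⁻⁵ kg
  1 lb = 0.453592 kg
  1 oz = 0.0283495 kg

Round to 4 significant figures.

2.309 oz

0.04451 kg (already kg)
518.0 grain × 6.47989×10⁻⁵ → 0.0335658 kg
0.02784 lb × 0.453592 → 0.012628 kg
Net: 0.04451 + 0.0335658 − 0.012628 = 0.0654478 kg
In oz: 0.0654478 / 0.0283495 = 2.30861 oz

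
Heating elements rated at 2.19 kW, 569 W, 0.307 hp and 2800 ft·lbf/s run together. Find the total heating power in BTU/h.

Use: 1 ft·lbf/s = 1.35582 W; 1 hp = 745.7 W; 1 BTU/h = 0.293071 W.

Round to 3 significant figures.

2.19 kW × 1000 → 2190 W
569 W (already W)
0.307 hp × 745.7 → 228.93 W
2800 ft·lbf/s × 1.35582 → 3796.3 W
Total: 2190 + 569 + 228.93 + 3796.3 = 6784.23 W
In BTU/h: 6784.23 / 0.293071 = 23148.8 BTU/h

2.31×10⁴ BTU/h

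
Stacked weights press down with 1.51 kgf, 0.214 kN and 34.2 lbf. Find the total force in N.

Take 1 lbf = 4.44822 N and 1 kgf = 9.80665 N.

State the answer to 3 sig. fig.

381 N

1.51 kgf × 9.80665 → 14.808 N
0.214 kN × 1000 → 214 N
34.2 lbf × 4.44822 → 152.129 N
Combined: 14.808 + 214 + 152.129 = 380.937 N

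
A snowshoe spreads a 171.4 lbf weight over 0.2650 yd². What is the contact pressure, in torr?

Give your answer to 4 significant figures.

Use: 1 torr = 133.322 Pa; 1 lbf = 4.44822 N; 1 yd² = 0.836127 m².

171.4 lbf × 4.44822 → 762.425 N
0.2650 yd² × 0.836127 → 0.221574 m²
P = F / A = 762.425 N / 0.221574 m² = 3440.95 Pa
3440.95 Pa ÷ (133.322 Pa/torr) = 25.8093 torr

25.81 torr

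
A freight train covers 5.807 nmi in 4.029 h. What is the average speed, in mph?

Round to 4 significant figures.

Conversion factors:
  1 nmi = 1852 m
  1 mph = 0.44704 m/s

1.659 mph

5.807 nmi × 1852 → 10754.6 m
4.029 h × 3600 → 14504.4 s
v = d / t = 10754.6 m / 14504.4 s = 0.741472 m/s
0.741472 m/s ÷ (0.44704 m/s/mph) = 1.65863 mph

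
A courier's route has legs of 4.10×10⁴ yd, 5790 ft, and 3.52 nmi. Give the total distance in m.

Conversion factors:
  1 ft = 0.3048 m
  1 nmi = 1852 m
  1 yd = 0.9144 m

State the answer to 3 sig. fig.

4.58×10⁴ m

4.10×10⁴ yd × 0.9144 → 37490.4 m
5790 ft × 0.3048 → 1764.79 m
3.52 nmi × 1852 → 6519.04 m
Total: 37490.4 + 1764.79 + 6519.04 = 45774.2 m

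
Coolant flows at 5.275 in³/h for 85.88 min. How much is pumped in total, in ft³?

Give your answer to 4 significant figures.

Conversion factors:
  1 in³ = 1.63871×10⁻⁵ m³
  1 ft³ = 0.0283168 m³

5.275 in³/h → 2.40117×10⁻⁸ m³/s
85.88 min → 5152.8 s
V = Q × t = 2.40117×10⁻⁸ × 5152.8 = 1.23727×10⁻⁴ m³
In ft³: 1.23727×10⁻⁴ / 0.0283168 = 0.00436938 ft³

0.004369 ft³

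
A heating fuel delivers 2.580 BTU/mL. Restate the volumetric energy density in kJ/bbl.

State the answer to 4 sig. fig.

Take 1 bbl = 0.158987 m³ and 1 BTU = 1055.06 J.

2.580 BTU/mL × 1055.06 J/BTU ÷ 10⁻⁶ m³/mL = 2.72205×10⁹ J/m³
2.72205×10⁹ J/m³ ÷ 1000 J/kJ × 0.158987 m³/bbl = 432771 kJ/bbl

4.328×10⁵ kJ/bbl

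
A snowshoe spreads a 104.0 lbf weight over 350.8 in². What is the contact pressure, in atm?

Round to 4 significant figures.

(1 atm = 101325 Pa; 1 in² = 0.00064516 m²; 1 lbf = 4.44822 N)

0.02017 atm

104.0 lbf × 4.44822 → 462.615 N
350.8 in² × 0.00064516 → 0.226322 m²
P = F / A = 462.615 N / 0.226322 m² = 2044.06 Pa
2044.06 Pa ÷ (101325 Pa/atm) = 0.0201733 atm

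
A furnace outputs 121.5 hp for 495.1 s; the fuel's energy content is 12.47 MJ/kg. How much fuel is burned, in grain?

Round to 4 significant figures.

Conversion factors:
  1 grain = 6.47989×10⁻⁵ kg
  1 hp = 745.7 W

5.551×10⁴ grain

121.5 hp → 90602.6 W
E = P × t = 90602.6 × 495.1 = 4.48573×10⁷ J
12.47 MJ/kg → 1.247×10⁷ J/kg
m = E / e_s = 4.48573×10⁷ / 1.247×10⁷ = 3.59722 kg
In grain: 3.59722 / 6.47989×10⁻⁵ = 55513.6 grain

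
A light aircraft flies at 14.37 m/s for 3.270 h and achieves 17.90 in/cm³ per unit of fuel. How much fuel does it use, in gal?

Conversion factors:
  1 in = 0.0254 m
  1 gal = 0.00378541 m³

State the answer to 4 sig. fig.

98.29 gal

3.270 h → 11772 s
d = v × t = 14.37 × 11772 = 169164 m
17.90 in/cm³ → 454660 m/m³
V = d / (distance per unit fuel) = 169164 / 454660 = 0.372067 m³
In gal: 0.372067 / 0.00378541 = 98.2897 gal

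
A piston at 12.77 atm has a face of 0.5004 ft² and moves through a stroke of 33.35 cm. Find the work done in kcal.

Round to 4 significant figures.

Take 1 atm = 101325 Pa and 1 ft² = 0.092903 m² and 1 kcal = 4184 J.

12.77 atm → 1.29392×10⁶ Pa
0.5004 ft² → 0.0464887 m²
F = P × A = 1.29392×10⁶ × 0.0464887 = 60152.7 N
33.35 cm → 0.3335 m
W = F × d = 60152.7 × 0.3335 = 20060.9 J
In kcal: 20060.9 / 4184 = 4.79467 kcal

4.795 kcal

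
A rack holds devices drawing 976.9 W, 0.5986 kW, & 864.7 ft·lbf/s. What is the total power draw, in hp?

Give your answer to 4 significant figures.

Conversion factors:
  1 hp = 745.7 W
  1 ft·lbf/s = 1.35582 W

976.9 W (already W)
0.5986 kW × 1000 = 598.6 W
864.7 ft·lbf/s × 1.35582 = 1172.38 W
Sum: 976.9 + 598.6 + 1172.38 = 2747.88 W
In hp: 2747.88 / 745.7 = 3.68497 hp

3.685 hp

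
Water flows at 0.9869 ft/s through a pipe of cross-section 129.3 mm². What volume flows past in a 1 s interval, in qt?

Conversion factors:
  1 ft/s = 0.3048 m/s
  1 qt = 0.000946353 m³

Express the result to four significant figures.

0.9869 ft/s × 0.3048 = 0.300807 m/s
129.3 mm² × 10⁻⁶ = 1.293×10⁻⁴ m²
V = v × A × t = 0.300807 m/s × 1.293×10⁻⁴ m² × 1 s = 3.88943×10⁻⁵ m³
3.88943×10⁻⁵ m³ ÷ (0.000946353 m³/qt) = 0.0410991 qt

0.04110 qt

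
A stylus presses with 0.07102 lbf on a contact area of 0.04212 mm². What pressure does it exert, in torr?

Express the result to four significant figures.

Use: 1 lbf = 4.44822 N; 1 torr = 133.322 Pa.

0.07102 lbf × 4.44822 = 0.315913 N
0.04212 mm² × 10⁻⁶ = 4.212×10⁻⁸ m²
P = F / A = 0.315913 N / 4.212×10⁻⁸ m² = 7.50031×10⁶ Pa
7.50031×10⁶ Pa ÷ (133.322 Pa/torr) = 56257.1 torr

5.626×10⁴ torr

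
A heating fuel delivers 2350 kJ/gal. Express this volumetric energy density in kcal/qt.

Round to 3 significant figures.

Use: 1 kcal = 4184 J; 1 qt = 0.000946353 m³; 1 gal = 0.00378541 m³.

2350 kJ/gal × 1000 J/kJ ÷ 0.00378541 m³/gal = 6.20805×10⁸ J/m³
6.20805×10⁸ J/m³ ÷ 4184 J/kcal × 0.000946353 m³/qt = 140.416 kcal/qt

140 kcal/qt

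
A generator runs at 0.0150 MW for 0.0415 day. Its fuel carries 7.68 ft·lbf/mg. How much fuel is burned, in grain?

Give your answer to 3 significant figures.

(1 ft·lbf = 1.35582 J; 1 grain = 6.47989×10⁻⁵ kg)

0.0150 MW → 15000 W
0.0415 day → 3585.6 s
E = P × t = 15000 × 3585.6 = 5.3784×10⁷ J
7.68 ft·lbf/mg → 1.04127×10⁷ J/kg
m = E / e_s = 5.3784×10⁷ / 1.04127×10⁷ = 5.16523 kg
In grain: 5.16523 / 6.47989×10⁻⁵ = 79711.7 grain

7.97×10⁴ grain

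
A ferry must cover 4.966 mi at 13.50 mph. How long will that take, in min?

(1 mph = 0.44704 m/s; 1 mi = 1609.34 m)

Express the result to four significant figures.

22.07 min

4.966 mi × 1609.34 = 7991.98 m
13.50 mph × 0.44704 = 6.03504 m/s
t = d / v = 7991.98 m / 6.03504 m/s = 1324.26 s
1324.26 s ÷ (60 s/min) = 22.071 min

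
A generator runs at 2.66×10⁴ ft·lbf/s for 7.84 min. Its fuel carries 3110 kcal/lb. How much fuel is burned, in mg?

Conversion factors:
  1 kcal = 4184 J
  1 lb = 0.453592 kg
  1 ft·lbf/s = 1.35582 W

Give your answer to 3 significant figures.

5.91×10⁵ mg

2.66×10⁴ ft·lbf/s → 36064.8 W
7.84 min → 470.4 s
E = P × t = 36064.8 × 470.4 = 1.69649×10⁷ J
3110 kcal/lb → 2.86871×10⁷ J/kg
m = E / e_s = 1.69649×10⁷ / 2.86871×10⁷ = 0.591377 kg
In mg: 0.591377 / 10⁻⁶ = 591377 mg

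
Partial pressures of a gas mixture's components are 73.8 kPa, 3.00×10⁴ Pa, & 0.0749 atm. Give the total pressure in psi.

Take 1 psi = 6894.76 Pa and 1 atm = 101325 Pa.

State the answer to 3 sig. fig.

16.2 psi

73.8 kPa × 1000 = 73800 Pa
3.00×10⁴ Pa (already Pa)
0.0749 atm × 101325 = 7589.24 Pa
Sum: 73800 + 30000 + 7589.24 = 111389 Pa
In psi: 111389 / 6894.76 = 16.1556 psi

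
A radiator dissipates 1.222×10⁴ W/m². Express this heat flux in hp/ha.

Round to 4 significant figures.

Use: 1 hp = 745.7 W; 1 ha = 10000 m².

1.222×10⁴ W/m² is already 12220 W/m²
12220 W/m² ÷ 745.7 W/hp × 10000 m²/ha = 163873 hp/ha

1.639×10⁵ hp/ha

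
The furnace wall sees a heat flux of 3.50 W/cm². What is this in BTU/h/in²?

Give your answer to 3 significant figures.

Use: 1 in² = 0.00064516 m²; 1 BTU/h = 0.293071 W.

77.0 BTU/h/in²

3.50 W/cm² ÷ 0.0001 m²/cm² = 35000 W/m²
35000 W/m² ÷ 0.293071 W/BTU/h × 0.00064516 m²/in² = 77.0482 BTU/h/in²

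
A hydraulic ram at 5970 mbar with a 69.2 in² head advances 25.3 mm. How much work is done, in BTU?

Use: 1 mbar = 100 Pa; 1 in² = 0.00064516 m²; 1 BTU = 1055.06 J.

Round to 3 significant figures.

0.639 BTU

5970 mbar → 597000 Pa
69.2 in² → 0.0446451 m²
F = P × A = 597000 × 0.0446451 = 26653.1 N
25.3 mm → 0.0253 m
W = F × d = 26653.1 × 0.0253 = 674.323 J
In BTU: 674.323 / 1055.06 = 0.639132 BTU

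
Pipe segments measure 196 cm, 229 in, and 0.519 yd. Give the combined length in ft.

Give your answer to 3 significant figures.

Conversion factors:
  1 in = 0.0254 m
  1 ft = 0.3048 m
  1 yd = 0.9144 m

27.1 ft

196 cm × 0.01 = 1.96 m
229 in × 0.0254 = 5.8166 m
0.519 yd × 0.9144 = 0.474574 m
Sum: 1.96 + 5.8166 + 0.474574 = 8.25117 m
In ft: 8.25117 / 0.3048 = 27.0708 ft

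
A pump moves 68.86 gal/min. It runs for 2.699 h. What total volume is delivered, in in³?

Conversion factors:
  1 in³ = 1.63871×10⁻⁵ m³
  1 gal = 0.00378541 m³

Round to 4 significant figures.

2.576×10⁶ in³

68.86 gal/min → 0.00434439 m³/s
2.699 h → 9716.4 s
V = Q × t = 0.00434439 × 9716.4 = 42.2118 m³
In in³: 42.2118 / 1.63871×10⁻⁵ = 2.57592×10⁶ in³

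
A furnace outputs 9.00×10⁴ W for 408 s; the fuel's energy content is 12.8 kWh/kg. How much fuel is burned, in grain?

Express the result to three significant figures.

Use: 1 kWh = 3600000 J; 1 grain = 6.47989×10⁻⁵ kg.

E = P × t = 90000 × 408 = 3.672×10⁷ J
12.8 kWh/kg → 4.608×10⁷ J/kg
m = E / e_s = 3.672×10⁷ / 4.608×10⁷ = 0.796875 kg
In grain: 0.796875 / 6.47989×10⁻⁵ = 12297.7 grain

1.23×10⁴ grain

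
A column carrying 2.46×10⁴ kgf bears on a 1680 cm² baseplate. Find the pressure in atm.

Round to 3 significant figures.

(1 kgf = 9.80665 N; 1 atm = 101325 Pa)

14.2 atm

2.46×10⁴ kgf × 9.80665 → 241244 N
1680 cm² × 0.0001 → 0.168 m²
P = F / A = 241244 N / 0.168 m² = 1.43598×10⁶ Pa
1.43598×10⁶ Pa ÷ (101325 Pa/atm) = 14.172 atm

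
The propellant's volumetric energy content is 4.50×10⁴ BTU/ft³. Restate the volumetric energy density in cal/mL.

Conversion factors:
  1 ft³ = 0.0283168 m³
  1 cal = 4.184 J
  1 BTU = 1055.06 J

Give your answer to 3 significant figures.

401 cal/mL

4.50×10⁴ BTU/ft³ × 1055.06 J/BTU ÷ 0.0283168 m³/ft³ = 1.67666×10⁹ J/m³
1.67666×10⁹ J/m³ ÷ 4.184 J/cal × 10⁻⁶ m³/mL = 400.731 cal/mL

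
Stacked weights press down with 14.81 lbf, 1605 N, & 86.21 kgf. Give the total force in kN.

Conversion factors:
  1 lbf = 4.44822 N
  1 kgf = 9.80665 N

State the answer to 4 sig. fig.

2.516 kN

14.81 lbf × 4.44822 → 65.8781 N
1605 N (already N)
86.21 kgf × 9.80665 → 845.431 N
Combined: 65.8781 + 1605 + 845.431 = 2516.31 N
In kN: 2516.31 / 1000 = 2.51631 kN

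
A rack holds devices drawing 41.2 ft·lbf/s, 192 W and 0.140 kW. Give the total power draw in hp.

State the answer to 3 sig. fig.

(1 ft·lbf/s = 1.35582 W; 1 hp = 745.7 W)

41.2 ft·lbf/s × 1.35582 = 55.8598 W
192 W (already W)
0.140 kW × 1000 = 140 W
Total: 55.8598 + 192 + 140 = 387.86 W
In hp: 387.86 / 745.7 = 0.520129 hp

0.520 hp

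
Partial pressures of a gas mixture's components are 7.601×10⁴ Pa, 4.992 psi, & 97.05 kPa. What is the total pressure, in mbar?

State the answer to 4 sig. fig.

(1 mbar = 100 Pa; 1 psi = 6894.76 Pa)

7.601×10⁴ Pa (already Pa)
4.992 psi × 6894.76 → 34418.6 Pa
97.05 kPa × 1000 → 97050 Pa
Combined: 76010 + 34418.6 + 97050 = 207479 Pa
In mbar: 207479 / 100 = 2074.79 mbar

2075 mbar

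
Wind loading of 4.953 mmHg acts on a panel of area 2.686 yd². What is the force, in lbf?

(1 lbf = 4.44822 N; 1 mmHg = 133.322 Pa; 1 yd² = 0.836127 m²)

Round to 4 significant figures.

333.4 lbf

4.953 mmHg × 133.322 → 660.344 Pa
2.686 yd² × 0.836127 → 2.24584 m²
F = P × A = 660.344 Pa × 2.24584 m² = 1483.03 N
1483.03 N ÷ (4.44822 N/lbf) = 333.399 lbf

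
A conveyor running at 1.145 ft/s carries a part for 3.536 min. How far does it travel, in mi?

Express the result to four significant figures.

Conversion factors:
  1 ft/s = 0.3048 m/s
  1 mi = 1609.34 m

0.04601 mi

1.145 ft/s × 0.3048 → 0.348996 m/s
3.536 min × 60 → 212.16 s
d = v × t = 0.348996 m/s × 212.16 s = 74.043 m
74.043 m ÷ (1609.34 m/mi) = 0.0460083 mi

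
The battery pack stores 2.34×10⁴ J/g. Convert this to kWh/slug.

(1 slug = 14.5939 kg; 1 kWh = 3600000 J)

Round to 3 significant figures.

2.34×10⁴ J/g ÷ 0.001 kg/g = 2.34×10⁷ J/kg
2.34×10⁷ J/kg ÷ 3600000 J/kWh × 14.5939 kg/slug = 94.8604 kWh/slug

94.9 kWh/slug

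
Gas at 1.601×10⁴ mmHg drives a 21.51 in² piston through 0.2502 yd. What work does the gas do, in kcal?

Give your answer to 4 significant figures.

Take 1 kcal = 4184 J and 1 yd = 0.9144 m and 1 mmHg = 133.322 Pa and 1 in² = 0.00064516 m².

1.601×10⁴ mmHg → 2.13449×10⁶ Pa
21.51 in² → 0.0138774 m²
F = P × A = 2.13449×10⁶ × 0.0138774 = 29621.2 N
0.2502 yd → 0.228783 m
W = F × d = 29621.2 × 0.228783 = 6776.83 J
In kcal: 6776.83 / 4184 = 1.6197 kcal

1.620 kcal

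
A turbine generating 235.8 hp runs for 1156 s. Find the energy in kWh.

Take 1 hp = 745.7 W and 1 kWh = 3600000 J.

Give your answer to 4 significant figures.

235.8 hp × 745.7 → 175836 W
E = P × t = 175836 W × 1156 s = 2.03266×10⁸ J
2.03266×10⁸ J ÷ (3600000 J/kWh) = 56.4628 kWh

56.46 kWh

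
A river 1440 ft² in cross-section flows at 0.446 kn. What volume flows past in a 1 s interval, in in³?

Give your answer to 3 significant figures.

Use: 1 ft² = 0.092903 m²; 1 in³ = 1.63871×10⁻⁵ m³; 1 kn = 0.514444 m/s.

0.446 kn × 0.514444 → 0.229442 m/s
1440 ft² × 0.092903 → 133.78 m²
V = v × A × t = 0.229442 m/s × 133.78 m² × 1 s = 30.6948 m³
30.6948 m³ ÷ (1.63871×10⁻⁵ m³/in³) = 1.87311×10⁶ in³

1.87×10⁶ in³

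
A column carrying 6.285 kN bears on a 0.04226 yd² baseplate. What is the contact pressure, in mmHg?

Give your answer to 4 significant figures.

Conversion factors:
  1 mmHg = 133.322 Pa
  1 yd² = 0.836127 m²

1334 mmHg

6.285 kN × 1000 = 6285 N
0.04226 yd² × 0.836127 = 0.0353347 m²
P = F / A = 6285 N / 0.0353347 m² = 177870 Pa
177870 Pa ÷ (133.322 Pa/mmHg) = 1334.14 mmHg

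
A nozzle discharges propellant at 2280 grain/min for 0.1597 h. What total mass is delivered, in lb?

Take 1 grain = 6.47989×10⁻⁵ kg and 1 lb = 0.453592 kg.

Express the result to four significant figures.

2280 grain/min → 0.00246236 kg/s
0.1597 h → 574.92 s
m = ṁ × t = 0.00246236 × 574.92 = 1.41566 kg
In lb: 1.41566 / 0.453592 = 3.121 lb

3.121 lb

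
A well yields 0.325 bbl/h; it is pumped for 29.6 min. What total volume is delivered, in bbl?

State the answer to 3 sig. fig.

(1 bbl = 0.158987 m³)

0.325 bbl/h → 1.4353×10⁻⁵ m³/s
29.6 min → 1776 s
V = Q × t = 1.4353×10⁻⁵ × 1776 = 0.0254909 m³
In bbl: 0.0254909 / 0.158987 = 0.160333 bbl

0.160 bbl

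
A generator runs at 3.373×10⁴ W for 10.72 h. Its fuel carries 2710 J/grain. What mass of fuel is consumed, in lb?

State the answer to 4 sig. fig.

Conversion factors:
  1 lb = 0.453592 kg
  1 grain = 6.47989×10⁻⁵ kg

68.62 lb

10.72 h → 38592 s
E = P × t = 33730 × 38592 = 1.30171×10⁹ J
2710 J/grain → 4.18217×10⁷ J/kg
m = E / e_s = 1.30171×10⁹ / 4.18217×10⁷ = 31.1252 kg
In lb: 31.1252 / 0.453592 = 68.6194 lb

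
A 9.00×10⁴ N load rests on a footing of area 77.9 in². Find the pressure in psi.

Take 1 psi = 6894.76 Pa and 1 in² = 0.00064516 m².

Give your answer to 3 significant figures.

260 psi

77.9 in² × 0.00064516 → 0.050258 m²
P = F / A = 90000 N / 0.050258 m² = 1.79076×10⁶ Pa
1.79076×10⁶ Pa ÷ (6894.76 Pa/psi) = 259.728 psi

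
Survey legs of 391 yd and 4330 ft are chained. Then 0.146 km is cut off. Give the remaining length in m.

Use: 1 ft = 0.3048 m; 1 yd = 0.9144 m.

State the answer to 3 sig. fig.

391 yd × 0.9144 → 357.53 m
4330 ft × 0.3048 → 1319.78 m
0.146 km × 1000 → 146 m
Net: 357.53 + 1319.78 − 146 = 1531.31 m

1530 m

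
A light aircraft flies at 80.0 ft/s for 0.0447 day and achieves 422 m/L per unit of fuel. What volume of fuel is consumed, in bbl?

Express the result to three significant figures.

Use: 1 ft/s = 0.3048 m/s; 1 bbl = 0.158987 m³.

80.0 ft/s → 24.384 m/s
0.0447 day → 3862.08 s
d = v × t = 24.384 × 3862.08 = 94173 m
422 m/L → 422000 m/m³
V = d / (distance per unit fuel) = 94173 / 422000 = 0.223159 m³
In bbl: 0.223159 / 0.158987 = 1.40363 bbl

1.40 bbl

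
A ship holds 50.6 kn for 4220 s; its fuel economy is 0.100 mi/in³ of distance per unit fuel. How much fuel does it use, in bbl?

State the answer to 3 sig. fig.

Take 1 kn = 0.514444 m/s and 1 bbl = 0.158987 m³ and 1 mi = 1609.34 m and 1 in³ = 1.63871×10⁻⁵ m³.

0.0704 bbl

50.6 kn → 26.0309 m/s
d = v × t = 26.0309 × 4220 = 109850 m
0.100 mi/in³ → 9.82077×10⁶ m/m³
V = d / (distance per unit fuel) = 109850 / 9.82077×10⁶ = 0.0111855 m³
In bbl: 0.0111855 / 0.158987 = 0.0703548 bbl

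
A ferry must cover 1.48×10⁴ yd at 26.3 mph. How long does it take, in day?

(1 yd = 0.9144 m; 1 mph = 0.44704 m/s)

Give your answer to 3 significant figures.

0.0133 day

1.48×10⁴ yd × 0.9144 = 13533.1 m
26.3 mph × 0.44704 = 11.7572 m/s
t = d / v = 13533.1 m / 11.7572 m/s = 1151.05 s
1151.05 s ÷ (86400 s/day) = 0.0133223 day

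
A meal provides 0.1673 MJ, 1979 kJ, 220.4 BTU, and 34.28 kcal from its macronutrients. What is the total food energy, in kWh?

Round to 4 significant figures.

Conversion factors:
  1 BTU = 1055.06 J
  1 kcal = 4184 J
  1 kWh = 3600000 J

0.1673 MJ × 1000000 = 167300 J
1979 kJ × 1000 = 1.979×10⁶ J
220.4 BTU × 1055.06 = 232535 J
34.28 kcal × 4184 = 143428 J
Combined: 167300 + 1.979×10⁶ + 232535 + 143428 = 2.52226×10⁶ J
In kWh: 2.52226×10⁶ / 3600000 = 0.700628 kWh

0.7006 kWh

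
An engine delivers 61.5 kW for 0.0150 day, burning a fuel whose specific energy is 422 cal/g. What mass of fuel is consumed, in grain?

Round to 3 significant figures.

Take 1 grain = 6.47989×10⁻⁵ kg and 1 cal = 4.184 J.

61.5 kW → 61500 W
0.0150 day → 1296 s
E = P × t = 61500 × 1296 = 7.9704×10⁷ J
422 cal/g → 1.76565×10⁶ J/kg
m = E / e_s = 7.9704×10⁷ / 1.76565×10⁶ = 45.1414 kg
In grain: 45.1414 / 6.47989×10⁻⁵ = 696638 grain

6.97×10⁵ grain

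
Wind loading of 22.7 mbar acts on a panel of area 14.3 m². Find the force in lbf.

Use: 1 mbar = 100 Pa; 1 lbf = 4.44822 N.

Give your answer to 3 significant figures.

7300 lbf

22.7 mbar × 100 → 2270 Pa
F = P × A = 2270 Pa × 14.3 m² = 32461 N
32461 N ÷ (4.44822 N/lbf) = 7297.53 lbf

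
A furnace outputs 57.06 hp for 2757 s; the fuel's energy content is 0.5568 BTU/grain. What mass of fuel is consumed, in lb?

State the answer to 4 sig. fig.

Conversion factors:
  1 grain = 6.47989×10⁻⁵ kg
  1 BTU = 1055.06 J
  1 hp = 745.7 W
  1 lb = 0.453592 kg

57.06 hp → 42549.6 W
E = P × t = 42549.6 × 2757 = 1.17309×10⁸ J
0.5568 BTU/grain → 9.06585×10⁶ J/kg
m = E / e_s = 1.17309×10⁸ / 9.06585×10⁶ = 12.9397 kg
In lb: 12.9397 / 0.453592 = 28.5272 lb

28.53 lb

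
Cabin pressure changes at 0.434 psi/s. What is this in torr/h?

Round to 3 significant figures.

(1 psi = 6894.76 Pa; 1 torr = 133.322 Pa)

8.08×10⁴ torr/h

0.434 psi/s × 6894.76 Pa/psi = 2992.33 Pa/s
2992.33 Pa/s ÷ 133.322 Pa/torr × 3600 s/h = 80799.8 torr/h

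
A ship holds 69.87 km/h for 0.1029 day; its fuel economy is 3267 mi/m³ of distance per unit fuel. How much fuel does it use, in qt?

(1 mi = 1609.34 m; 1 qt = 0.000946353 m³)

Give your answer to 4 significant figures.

34.68 qt

69.87 km/h → 19.4083 m/s
0.1029 day → 8890.56 s
d = v × t = 19.4083 × 8890.56 = 172551 m
3267 mi/m³ → 5.25771×10⁶ m/m³
V = d / (distance per unit fuel) = 172551 / 5.25771×10⁶ = 0.0328187 m³
In qt: 0.0328187 / 0.000946353 = 34.6791 qt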